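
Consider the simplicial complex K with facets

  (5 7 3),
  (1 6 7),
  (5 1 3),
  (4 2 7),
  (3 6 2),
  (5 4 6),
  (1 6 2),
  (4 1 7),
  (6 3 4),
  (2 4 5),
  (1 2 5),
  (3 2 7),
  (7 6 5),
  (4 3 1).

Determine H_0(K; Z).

H_0 ≅ Z.

Fix the vertex order 1 < 2 < 3 < 4 < 5 < 6 < 7 and write every simplex with vertices in increasing order. Then dim K = 2 and the simplices of K are:

  0-simplices (7): [1], [2], [3], [4], [5], [6], [7]
  1-simplices (21): [1,2], [1,3], [1,4], [1,5], [1,6], [1,7], [2,3], [2,4], [2,5], [2,6], [2,7], [3,4], [3,5], [3,6], [3,7], [4,5], [4,6], [4,7], [5,6], [5,7], [6,7]
  2-simplices (14): [1,2,5], [1,2,6], [1,3,4], [1,3,5], [1,4,7], [1,6,7], [2,3,6], [2,3,7], [2,4,5], [2,4,7], [3,4,6], [3,5,7], [4,5,6], [5,6,7]

Hence C_0 ≅ Z^7, C_1 ≅ Z^21, C_2 ≅ Z^14.

Boundary ∂_1: C_1 → C_0 is given by ∂[p,q] = [q] − [p]. For instance
  ∂[3,6] = [6] − [3].
As a 7×21 matrix over Z this has rank 6, with invariant factors (1,1,1,1,1,1).

Boundary ∂_2: C_2 → C_1 maps a triangle to the signed sum of its edges. For instance
  ∂[1,2,6] = [2,6] − [1,6] + [1,2],
  ∂[2,3,6] = [3,6] − [2,6] + [2,3].
As a 21×14 matrix over Z this has rank 13, with invariant factors (1,1,1,1,1,1,1,1,1,1,1,1,1).

Reading off H_k = ker ∂_k / im ∂_{k+1}:

  H_0: rank C_0 − rank ∂_1 = 7 − 6 = 1, and the invariant factors of ∂_1 are all 1, so H_0 ≅ Z.

(K is a triangulation of the torus T^2.)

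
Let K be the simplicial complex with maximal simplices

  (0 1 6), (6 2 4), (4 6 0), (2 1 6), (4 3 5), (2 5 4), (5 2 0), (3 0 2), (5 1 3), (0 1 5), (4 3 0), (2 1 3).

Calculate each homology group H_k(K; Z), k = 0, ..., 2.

Order the vertices as 0 < 1 < 2 < 3 < 4 < 5 < 6. Listing each simplex with vertices in this order, K has dimension 2 with simplices:

  0-simplices (7): [0], [1], [2], [3], [4], [5], [6]
  1-simplices (18): [0,1], [0,2], [0,3], [0,4], [0,5], [0,6], [1,2], [1,3], [1,5], [1,6], [2,3], [2,4], [2,5], [2,6], [3,4], [3,5], [4,5], [4,6]
  2-simplices (12): [0,1,5], [0,1,6], [0,2,3], [0,2,5], [0,3,4], [0,4,6], [1,2,3], [1,2,6], [1,3,5], [2,4,5], [2,4,6], [3,4,5]

Hence C_0 ≅ Z^7, C_1 ≅ Z^18, C_2 ≅ Z^12.

∂_1: C_1 → C_0 is given by ∂[p,q] = [q] − [p].
This gives a 7×18 integer matrix of rank 6; reducing to Smith normal form yields diagonal entries (1,1,1,1,1,1).

The boundary map ∂_2: C_2 → C_1 maps a triangle to the signed sum of its edges. For instance
  ∂[1,3,5] = [3,5] − [1,5] + [1,3],
  ∂[2,4,6] = [4,6] − [2,6] + [2,4].
This gives a 18×12 integer matrix of rank 12; reducing to Smith normal form yields diagonal entries (1,1,1,1,1,1,1,1,1,1,1,2).

Computing H_k = (kernel of ∂_k) / (image of ∂_{k+1}):

  H_0: rank C_0 − rank ∂_1 = 7 − 6 = 1, and the invariant factors of ∂_1 are all 1, so H_0 = Z.
  H_1: rank ker ∂_1 − rank ∂_2 = (18 − 6) − 12 = 0, and ∂_2 has invariant factor 2 > 1, so H_1 = Z/2.
  H_2: rank ker ∂_2 − rank ∂_3 = (12 − 12) − 0 = 0, and there is no ∂_3, so H_2 = 0.

H_0 ≅ Z,  H_1 ≅ Z/2,  H_2 = 0.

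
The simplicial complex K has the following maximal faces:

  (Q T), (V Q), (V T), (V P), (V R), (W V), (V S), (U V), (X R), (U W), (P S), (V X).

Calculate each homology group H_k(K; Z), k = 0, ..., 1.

Take the total order P < Q < R < S < T < U < V < W < X on the vertex set. Then K (dimension 1) consists of the simplices:

  0-simplices (9): P, Q, R, S, T, U, V, W, X
  1-simplices (12): PS, PV, QT, QV, RV, RX, SV, TV, UV, UW, VW, VX

giving chain groups C_0 ≅ Z^9, C_1 ≅ Z^12.

The boundary map ∂_1: C_1 → C_0 sends each edge [p,q] (with p < q) to q − p. For instance
  ∂VW = W − V.
The 9×12 boundary matrix has rank 8 and Smith normal form diag(1,1,1,1,1,1,1,1).

Now H_k = ker ∂_k / im ∂_{k+1}, so:

  H_0: rank C_0 − rank ∂_1 = 9 − 8 = 1, and the invariant factors of ∂_1 are all 1, so H_0 = Z.
  H_1: rank ker ∂_1 − rank ∂_2 = (12 − 8) − 0 = 4, and there is no ∂_2, so H_1 = Z^4.

H_0 ≅ Z,  H_1 ≅ Z^4.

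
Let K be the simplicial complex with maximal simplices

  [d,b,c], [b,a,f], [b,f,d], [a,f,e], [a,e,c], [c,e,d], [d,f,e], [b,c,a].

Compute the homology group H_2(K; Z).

H_2 ≅ Z.

Fix the vertex order a < b < c < d < e < f and write every simplex with vertices in increasing order. Then dim K = 2 and the simplices of K are:

  0-simplices (6): a, b, c, d, e, f
  1-simplices (12): ab, ac, ae, af, bc, bd, bf, cd, ce, de, df, ef
  2-simplices (8): abc, abf, ace, aef, bcd, bdf, cde, def

giving chain groups C_0 ≅ Z^6, C_1 ≅ Z^12, C_2 ≅ Z^8.

Boundary ∂_1: C_1 → C_0 is given by ∂[p,q] = [q] − [p].
This gives a 6×12 integer matrix of rank 5; reducing to Smith normal form yields diagonal entries (1,1,1,1,1).

The boundary map ∂_2: C_2 → C_1 maps a triangle to the signed sum of its edges. For instance
  ∂ace = ce − ae + ac,
  ∂aef = ef − af + ae.
This gives a 12×8 integer matrix of rank 7; reducing to Smith normal form yields diagonal entries (1,1,1,1,1,1,1).

Reading off H_k = ker ∂_k / im ∂_{k+1}:

  H_2: rank ker ∂_2 − rank ∂_3 = (8 − 7) − 0 = 1, and there is no ∂_3, so H_2 ≅ Z.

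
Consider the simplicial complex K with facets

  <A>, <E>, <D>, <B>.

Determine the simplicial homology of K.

Take the total order A < B < D < E on the vertex set. Then K (dimension 0) consists of the simplices:

  0-simplices (4): A, B, D, E

giving chain groups C_0 ≅ Z^4.

Reading off H_k = ker ∂_k / im ∂_{k+1}:

  H_0: rank C_0 − rank ∂_1 = 4 − 0 = 4, and there is no ∂_1, so H_0 = Z^4.

(K is a triangulation of a set of 4 points.)

H_0 = Z^4.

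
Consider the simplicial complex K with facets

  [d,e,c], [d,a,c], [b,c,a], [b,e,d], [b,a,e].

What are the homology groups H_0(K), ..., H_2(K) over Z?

Order the vertices as a < b < c < d < e. Listing each simplex with vertices in this order, K has dimension 2 with simplices:

  0-simplices (5): a, b, c, d, e
  1-simplices (10): ab, ac, ad, ae, bc, bd, be, cd, ce, de
  2-simplices (5): abc, abe, acd, bde, cde

giving chain groups C_0 ≅ Z^5, C_1 ≅ Z^10, C_2 ≅ Z^5.

Boundary ∂_1: C_1 → C_0 is given by ∂[p,q] = [q] − [p]. For instance
  ∂de = e − d.
This gives a 5×10 integer matrix of rank 4; reducing to Smith normal form yields diagonal entries (1,1,1,1).

∂_2: C_2 → C_1 acts by ∂[p,q,r] = [q,r] − [p,r] + [p,q]. For instance
  ∂abe = be − ae + ab,
  ∂bde = de − be + bd.
This gives a 10×5 integer matrix of rank 5; reducing to Smith normal form yields diagonal entries (1,1,1,1,1).

Computing H_k = (kernel of ∂_k) / (image of ∂_{k+1}):

  H_0: rank C_0 − rank ∂_1 = 5 − 4 = 1, and the invariant factors of ∂_1 are all 1, so H_0 ≅ Z.
  H_1: rank ker ∂_1 − rank ∂_2 = (10 − 4) − 5 = 1, and the invariant factors of ∂_2 are all 1, so H_1 ≅ Z.
  H_2: rank ker ∂_2 − rank ∂_3 = (5 − 5) − 0 = 0, and there is no ∂_3, so H_2 ≅ 0.

As a check, the Euler characteristic is 5 − 10 + 5 = 0, which agrees with 1 − 1 + 0 = 0.

H_0 ≅ Z,  H_1 ≅ Z,  H_2 = 0.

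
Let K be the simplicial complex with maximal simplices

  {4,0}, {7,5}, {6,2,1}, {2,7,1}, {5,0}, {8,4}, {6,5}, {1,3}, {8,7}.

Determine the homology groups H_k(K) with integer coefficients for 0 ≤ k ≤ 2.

Take the total order 0 < 1 < 2 < 3 < 4 < 5 < 6 < 7 < 8 on the vertex set. Then K (dimension 2) consists of the simplices:

  0-simplices (9): [0], [1], [2], [3], [4], [5], [6], [7], [8]
  1-simplices (12): [0,4], [0,5], [1,2], [1,3], [1,6], [1,7], [2,6], [2,7], [4,8], [5,6], [5,7], [7,8]
  2-simplices (2): [1,2,6], [1,2,7]

giving chain groups C_0 ≅ Z^9, C_1 ≅ Z^12, C_2 ≅ Z^2.

∂_1: C_1 → C_0 is given by ∂[p,q] = [q] − [p]. For instance
  ∂[1,3] = [3] − [1].
The resulting 9×12 matrix has rank 8, and its Smith normal form has invariant factors (1,1,1,1,1,1,1,1).

∂_2: C_2 → C_1 sends each 2-simplex [p,q,r] to [q,r] − [p,r] + [p,q]. For instance
  ∂[1,2,7] = [2,7] − [1,7] + [1,2],
  ∂[1,2,6] = [2,6] − [1,6] + [1,2].
The 12×2 boundary matrix has rank 2 and Smith normal form diag(1,1).

From H_k ≅ ker(∂_k) / im(∂_{k+1}) we obtain:

  H_0: rank C_0 − rank ∂_1 = 9 − 8 = 1, and the invariant factors of ∂_1 are all 1, so H_0 = Z.
  H_1: rank ker ∂_1 − rank ∂_2 = (12 − 8) − 2 = 2, and the invariant factors of ∂_2 are all 1, so H_1 = Z^2.
  H_2: rank ker ∂_2 − rank ∂_3 = (2 − 2) − 0 = 0, and there is no ∂_3, so H_2 = 0.

H_0 ≅ Z,  H_1 ≅ Z^2,  H_2 = 0.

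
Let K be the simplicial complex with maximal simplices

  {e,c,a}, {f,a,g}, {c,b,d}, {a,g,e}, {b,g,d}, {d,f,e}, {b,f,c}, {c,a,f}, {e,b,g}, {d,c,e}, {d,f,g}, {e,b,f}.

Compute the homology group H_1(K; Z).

Fix the vertex order a < b < c < d < e < f < g and write every simplex with vertices in increasing order. Then dim K = 2 and the simplices of K are:

  0-simplices (7): a, b, c, d, e, f, g
  1-simplices (18): ac, ae, af, ag, bc, bd, be, bf, bg, cd, ce, cf, de, df, dg, ef, eg, fg
  2-simplices (12): ace, acf, aeg, afg, bcd, bcf, bdg, bef, beg, cde, def, dfg

giving chain groups C_0 ≅ Z^7, C_1 ≅ Z^18, C_2 ≅ Z^12.

The boundary map ∂_1: C_1 → C_0 maps an edge to its endpoints' difference, ∂[p,q] = q − p. For instance
  ∂ac = c − a.
The 7×18 boundary matrix has rank 6 and Smith normal form diag(1,1,1,1,1,1).

The boundary map ∂_2: C_2 → C_1 maps a triangle to the signed sum of its edges. For instance
  ∂bef = ef − bf + be,
  ∂beg = eg − bg + be.
The 18×12 boundary matrix has rank 12 and Smith normal form diag(1,1,1,1,1,1,1,1,1,1,1,2).

Reading off H_k = ker ∂_k / im ∂_{k+1}:

  H_1: rank ker ∂_1 − rank ∂_2 = (18 − 6) − 12 = 0, and ∂_2 has invariant factor 2 > 1, so H_1 = Z/2Z.

(K is a triangulation of the real projective plane RP^2.)

H_1 ≅ Z/2Z.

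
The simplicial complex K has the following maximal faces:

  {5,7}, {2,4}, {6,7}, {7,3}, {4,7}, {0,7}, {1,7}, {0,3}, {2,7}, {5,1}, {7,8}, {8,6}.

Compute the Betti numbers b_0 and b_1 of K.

Fix the vertex order 0 < 1 < 2 < 3 < 4 < 5 < 6 < 7 < 8 and write every simplex with vertices in increasing order. Then dim K = 1 and the simplices of K are:

  0-simplices (9): [0], [1], [2], [3], [4], [5], [6], [7], [8]
  1-simplices (12): [0,3], [0,7], [1,5], [1,7], [2,4], [2,7], [3,7], [4,7], [5,7], [6,7], [6,8], [7,8]

giving chain groups C_0 ≅ Z^9, C_1 ≅ Z^12.

∂_1: C_1 → C_0 is given by ∂[p,q] = [q] − [p]. For instance
  ∂[2,7] = [7] − [2].
This gives a 9×12 integer matrix of rank 8; reducing to Smith normal form yields diagonal entries (1,1,1,1,1,1,1,1).

From H_k ≅ ker(∂_k) / im(∂_{k+1}) we obtain:

  H_0: rank C_0 − rank ∂_1 = 9 − 8 = 1, and the invariant factors of ∂_1 are all 1, so H_0 ≅ Z.
  H_1: rank ker ∂_1 − rank ∂_2 = (12 − 8) − 0 = 4, and there is no ∂_2, so H_1 ≅ Z^4.

Hence the Betti numbers are b_0 = 1, b_1 = 4.

b_0 = 1, b_1 = 4.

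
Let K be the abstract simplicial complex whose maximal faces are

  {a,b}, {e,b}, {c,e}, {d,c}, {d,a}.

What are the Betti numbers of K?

We work with the vertex ordering a < b < c < d < e. The simplices of K, each written with vertices in increasing order, are:

  0-simplices (5): a, b, c, d, e
  1-simplices (5): ab, ad, be, cd, ce

giving chain groups C_0 ≅ Z^5, C_1 ≅ Z^5.

Boundary ∂_1: C_1 → C_0 is given by ∂[p,q] = [q] − [p]. For instance
  ∂cd = d − c.
The 5×5 boundary matrix has rank 4 and Smith normal form diag(1,1,1,1).

From H_k ≅ ker(∂_k) / im(∂_{k+1}) we obtain:

  H_0: rank C_0 − rank ∂_1 = 5 − 4 = 1, and the invariant factors of ∂_1 are all 1, so H_0 ≅ Z.
  H_1: rank ker ∂_1 − rank ∂_2 = (5 − 4) − 0 = 1, and there is no ∂_2, so H_1 ≅ Z.

As a check, the Euler characteristic is 5 − 5 = 0, which agrees with 1 − 1 = 0.

Hence the Betti numbers are b_0 = 1, b_1 = 1.

b_0 = 1, b_1 = 1.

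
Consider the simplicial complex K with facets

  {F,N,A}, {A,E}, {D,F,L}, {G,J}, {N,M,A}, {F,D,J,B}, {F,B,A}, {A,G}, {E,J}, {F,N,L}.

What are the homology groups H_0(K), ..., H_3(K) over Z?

Fix the vertex order A < B < D < E < F < G < J < L < M < N and write every simplex with vertices in increasing order. Then dim K = 3 and the simplices of K are:

  0-simplices (10): A, B, D, E, F, G, J, L, M, N
  1-simplices (19): AB, AE, AF, AG, AM, AN, BD, BF, BJ, DF, DJ, DL, EJ, FJ, FL, FN, GJ, LN, MN
  2-simplices (9): ABF, AFN, AMN, BDF, BDJ, BFJ, DFJ, DFL, FLN
  3-simplices (1): BDFJ

Hence C_0 ≅ Z^10, C_1 ≅ Z^19, C_2 ≅ Z^9, C_3 ≅ Z^1.

∂_1: C_1 → C_0 is given by ∂[p,q] = [q] − [p].
This gives a 10×19 integer matrix of rank 9; reducing to Smith normal form yields diagonal entries (1,1,1,1,1,1,1,1,1).

Boundary ∂_2: C_2 → C_1 sends each 2-simplex [p,q,r] to [q,r] − [p,r] + [p,q]. For instance
  ∂AMN = MN − AN + AM,
  ∂DFL = FL − DL + DF.
The resulting 19×9 matrix has rank 8, and its Smith normal form has invariant factors (1,1,1,1,1,1,1,1).

Boundary ∂_3: C_3 → C_2 sends each 3-simplex σ to the alternating sum Σ_i (−1)^i (σ with its i-th vertex removed). For instance
  ∂BDFJ = DFJ − BFJ + BDJ − BDF.
The resulting 9×1 matrix has rank 1, and its Smith normal form has invariant factors (1).

Reading off H_k = ker ∂_k / im ∂_{k+1}:

  H_0: rank C_0 − rank ∂_1 = 10 − 9 = 1, and the invariant factors of ∂_1 are all 1, so H_0 = Z.
  H_1: rank ker ∂_1 − rank ∂_2 = (19 − 9) − 8 = 2, and the invariant factors of ∂_2 are all 1, so H_1 = Z^2.
  H_2: rank ker ∂_2 − rank ∂_3 = (9 − 8) − 1 = 0, and the invariant factors of ∂_3 are all 1, so H_2 = 0.
  H_3: rank ker ∂_3 − rank ∂_4 = (1 − 1) − 0 = 0, and there is no ∂_4, so H_3 = 0.

As a check, the Euler characteristic is 10 − 19 + 9 − 1 = -1, which agrees with 1 − 2 + 0 − 0 = -1.

H_0 = Z,  H_1 = Z^2,  H_2 = 0,  H_3 = 0.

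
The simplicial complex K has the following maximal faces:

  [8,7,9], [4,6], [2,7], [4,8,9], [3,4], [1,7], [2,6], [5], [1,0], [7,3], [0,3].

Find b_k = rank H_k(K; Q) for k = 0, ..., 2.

We work with the vertex ordering 0 < 1 < 2 < 3 < 4 < 5 < 6 < 7 < 8 < 9. The simplices of K, each written with vertices in increasing order, are:

  0-simplices (10): [0], [1], [2], [3], [4], [5], [6], [7], [8], [9]
  1-simplices (13): [0,1], [0,3], [1,7], [2,6], [2,7], [3,4], [3,7], [4,6], [4,8], [4,9], [7,8], [7,9], [8,9]
  2-simplices (2): [4,8,9], [7,8,9]

Hence C_0 ≅ Z^10, C_1 ≅ Z^13, C_2 ≅ Z^2.

Boundary ∂_1: C_1 → C_0 sends each edge [p,q] (with p < q) to q − p.
The 10×13 boundary matrix has rank 8 and Smith normal form diag(1,1,1,1,1,1,1,1).

The boundary map ∂_2: C_2 → C_1 maps a triangle to the signed sum of its edges. For instance
  ∂[7,8,9] = [8,9] − [7,9] + [7,8],
  ∂[4,8,9] = [8,9] − [4,9] + [4,8].
As a 13×2 matrix over Z this has rank 2, with invariant factors (1,1).

Computing H_k = (kernel of ∂_k) / (image of ∂_{k+1}):

  H_0: rank C_0 − rank ∂_1 = 10 − 8 = 2, and the invariant factors of ∂_1 are all 1, so H_0 ≅ Z^2.
  H_1: rank ker ∂_1 − rank ∂_2 = (13 − 8) − 2 = 3, and the invariant factors of ∂_2 are all 1, so H_1 ≅ Z^3.
  H_2: rank ker ∂_2 − rank ∂_3 = (2 − 2) − 0 = 0, and there is no ∂_3, so H_2 ≅ 0.

Hence the Betti numbers are b_0 = 2, b_1 = 3, b_2 = 0.

b_0 = 2, b_1 = 3, b_2 = 0.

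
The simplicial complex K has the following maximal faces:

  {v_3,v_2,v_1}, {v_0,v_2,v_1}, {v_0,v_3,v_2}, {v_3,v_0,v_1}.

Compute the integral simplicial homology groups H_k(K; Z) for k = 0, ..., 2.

H_0 = Z,  H_1 = 0,  H_2 = Z.

Take the total order v_0 < v_1 < v_2 < v_3 on the vertex set. Then K (dimension 2) consists of the simplices:

  0-simplices (4): [v_0], [v_1], [v_2], [v_3]
  1-simplices (6): [v_0,v_1], [v_0,v_2], [v_0,v_3], [v_1,v_2], [v_1,v_3], [v_2,v_3]
  2-simplices (4): [v_0,v_1,v_2], [v_0,v_1,v_3], [v_0,v_2,v_3], [v_1,v_2,v_3]

giving chain groups C_0 ≅ Z^4, C_1 ≅ Z^6, C_2 ≅ Z^4.

Boundary ∂_1: C_1 → C_0 maps an edge to its endpoints' difference, ∂[p,q] = q − p. For instance
  ∂[v_1,v_3] = [v_3] − [v_1].
As a 4×6 matrix over Z this has rank 3, with invariant factors (1,1,1).

∂_2: C_2 → C_1 maps a triangle to the signed sum of its edges. For instance
  ∂[v_1,v_2,v_3] = [v_2,v_3] − [v_1,v_3] + [v_1,v_2],
  ∂[v_0,v_1,v_2] = [v_1,v_2] − [v_0,v_2] + [v_0,v_1].
As a 6×4 matrix over Z this has rank 3, with invariant factors (1,1,1).

Reading off H_k = ker ∂_k / im ∂_{k+1}:

  H_0: rank C_0 − rank ∂_1 = 4 − 3 = 1, and the invariant factors of ∂_1 are all 1, so H_0 = Z.
  H_1: rank ker ∂_1 − rank ∂_2 = (6 − 3) − 3 = 0, and the invariant factors of ∂_2 are all 1, so H_1 = 0.
  H_2: rank ker ∂_2 − rank ∂_3 = (4 − 3) − 0 = 1, and there is no ∂_3, so H_2 = Z.

As a check, the Euler characteristic is 4 − 6 + 4 = 2, which agrees with 1 − 0 + 1 = 2.
(K is a triangulation of the 2-sphere S^2.)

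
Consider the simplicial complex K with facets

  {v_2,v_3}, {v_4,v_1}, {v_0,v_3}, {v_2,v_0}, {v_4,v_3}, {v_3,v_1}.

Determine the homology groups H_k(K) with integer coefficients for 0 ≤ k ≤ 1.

Fix the vertex order v_0 < v_1 < v_2 < v_3 < v_4 and write every simplex with vertices in increasing order. Then dim K = 1 and the simplices of K are:

  0-simplices (5): [v_0], [v_1], [v_2], [v_3], [v_4]
  1-simplices (6): [v_0,v_2], [v_0,v_3], [v_1,v_3], [v_1,v_4], [v_2,v_3], [v_3,v_4]

Hence C_0 ≅ Z^5, C_1 ≅ Z^6.

Boundary ∂_1: C_1 → C_0 is given by ∂[p,q] = [q] − [p].
As a 5×6 matrix over Z this has rank 4, with invariant factors (1,1,1,1).

Computing H_k = (kernel of ∂_k) / (image of ∂_{k+1}):

  H_0: rank C_0 − rank ∂_1 = 5 − 4 = 1, and the invariant factors of ∂_1 are all 1, so H_0 = Z.
  H_1: rank ker ∂_1 − rank ∂_2 = (6 − 4) − 0 = 2, and there is no ∂_2, so H_1 = Z^2.

As a check, the Euler characteristic is 5 − 6 = -1, which agrees with 1 − 2 = -1.

H_0 ≅ Z,  H_1 ≅ Z^2.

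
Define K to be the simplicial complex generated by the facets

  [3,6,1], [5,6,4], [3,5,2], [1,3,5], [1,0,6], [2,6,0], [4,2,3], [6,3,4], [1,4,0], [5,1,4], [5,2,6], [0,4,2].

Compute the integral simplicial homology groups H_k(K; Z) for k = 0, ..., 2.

H_0 = Z,  H_1 = Z/2,  H_2 = 0.

Fix the vertex order 0 < 1 < 2 < 3 < 4 < 5 < 6 and write every simplex with vertices in increasing order. Then dim K = 2 and the simplices of K are:

  0-simplices (7): [0], [1], [2], [3], [4], [5], [6]
  1-simplices (18): [0,1], [0,2], [0,4], [0,6], [1,3], [1,4], [1,5], [1,6], [2,3], [2,4], [2,5], [2,6], [3,4], [3,5], [3,6], [4,5], [4,6], [5,6]
  2-simplices (12): [0,1,4], [0,1,6], [0,2,4], [0,2,6], [1,3,5], [1,3,6], [1,4,5], [2,3,4], [2,3,5], [2,5,6], [3,4,6], [4,5,6]

Hence C_0 ≅ Z^7, C_1 ≅ Z^18, C_2 ≅ Z^12.

∂_1: C_1 → C_0 maps an edge to its endpoints' difference, ∂[p,q] = q − p. For instance
  ∂[3,5] = [5] − [3].
The resulting 7×18 matrix has rank 6, and its Smith normal form has invariant factors (1,1,1,1,1,1).

Boundary ∂_2: C_2 → C_1 maps a triangle to the signed sum of its edges. For instance
  ∂[1,4,5] = [4,5] − [1,5] + [1,4],
  ∂[1,3,6] = [3,6] − [1,6] + [1,3].
The resulting 18×12 matrix has rank 12, and its Smith normal form has invariant factors (1,1,1,1,1,1,1,1,1,1,1,2).

From H_k ≅ ker(∂_k) / im(∂_{k+1}) we obtain:

  H_0: rank C_0 − rank ∂_1 = 7 − 6 = 1, and the invariant factors of ∂_1 are all 1, so H_0 ≅ Z.
  H_1: rank ker ∂_1 − rank ∂_2 = (18 − 6) − 12 = 0, and ∂_2 has invariant factor 2 > 1, so H_1 ≅ Z/2.
  H_2: rank ker ∂_2 − rank ∂_3 = (12 − 12) − 0 = 0, and there is no ∂_3, so H_2 ≅ 0.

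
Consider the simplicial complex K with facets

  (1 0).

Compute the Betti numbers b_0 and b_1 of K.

K has 2 vertices, 1 edge.
rank ∂_0 = 0, rank ∂_1 = 1 ⇒ b_0 = 2 − 0 − 1 = 1; all invariant factors of ∂_1 are 1 so no torsion. So H_0 = Z.
rank ∂_1 = 1, rank ∂_2 = 0 ⇒ b_1 = 1 − 1 − 0 = 0. So H_1 = 0.

b_0 = 1, b_1 = 0.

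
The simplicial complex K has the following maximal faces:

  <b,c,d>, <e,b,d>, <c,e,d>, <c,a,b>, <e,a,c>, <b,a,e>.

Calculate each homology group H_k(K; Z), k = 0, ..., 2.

Fix the vertex order a < b < c < d < e and write every simplex with vertices in increasing order. Then dim K = 2 and the simplices of K are:

  0-simplices (5): a, b, c, d, e
  1-simplices (9): ab, ac, ae, bc, bd, be, cd, ce, de
  2-simplices (6): abc, abe, ace, bcd, bde, cde

giving chain groups C_0 ≅ Z^5, C_1 ≅ Z^9, C_2 ≅ Z^6.

The boundary map ∂_1: C_1 → C_0 is given by ∂[p,q] = [q] − [p].
This gives a 5×9 integer matrix of rank 4; reducing to Smith normal form yields diagonal entries (1,1,1,1).

∂_2: C_2 → C_1 acts by ∂[p,q,r] = [q,r] − [p,r] + [p,q]. For instance
  ∂bcd = cd − bd + bc,
  ∂abe = be − ae + ab.
The resulting 9×6 matrix has rank 5, and its Smith normal form has invariant factors (1,1,1,1,1).

Reading off H_k = ker ∂_k / im ∂_{k+1}:

  H_0: rank C_0 − rank ∂_1 = 5 − 4 = 1, and the invariant factors of ∂_1 are all 1, so H_0 ≅ Z.
  H_1: rank ker ∂_1 − rank ∂_2 = (9 − 4) − 5 = 0, and the invariant factors of ∂_2 are all 1, so H_1 ≅ 0.
  H_2: rank ker ∂_2 − rank ∂_3 = (6 − 5) − 0 = 1, and there is no ∂_3, so H_2 ≅ Z.

H_0 = Z,  H_1 = 0,  H_2 = Z.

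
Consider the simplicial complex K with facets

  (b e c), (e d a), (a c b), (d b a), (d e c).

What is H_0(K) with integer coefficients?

H_0 ≅ Z.

Fix the vertex order a < b < c < d < e and write every simplex with vertices in increasing order. Then dim K = 2 and the simplices of K are:

  0-simplices (5): a, b, c, d, e
  1-simplices (10): ab, ac, ad, ae, bc, bd, be, cd, ce, de
  2-simplices (5): abc, abd, ade, bce, cde

giving chain groups C_0 ≅ Z^5, C_1 ≅ Z^10, C_2 ≅ Z^5.

Boundary ∂_1: C_1 → C_0 maps an edge to its endpoints' difference, ∂[p,q] = q − p.
This gives a 5×10 integer matrix of rank 4; reducing to Smith normal form yields diagonal entries (1,1,1,1).

Boundary ∂_2: C_2 → C_1 sends each 2-simplex [p,q,r] to [q,r] − [p,r] + [p,q]. For instance
  ∂cde = de − ce + cd,
  ∂abd = bd − ad + ab.
The resulting 10×5 matrix has rank 5, and its Smith normal form has invariant factors (1,1,1,1,1).

Now H_k = ker ∂_k / im ∂_{k+1}, so:

  H_0: rank C_0 − rank ∂_1 = 5 − 4 = 1, and the invariant factors of ∂_1 are all 1, so H_0 ≅ Z.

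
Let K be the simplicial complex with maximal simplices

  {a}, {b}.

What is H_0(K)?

Take the total order a < b on the vertex set. Then K (dimension 0) consists of the simplices:

  0-simplices (2): a, b

so the chain groups are C_0 ≅ Z^2.

From H_k ≅ ker(∂_k) / im(∂_{k+1}) we obtain:

  H_0: rank C_0 − rank ∂_1 = 2 − 0 = 2, and there is no ∂_1, so H_0 = Z^2.

H_0 ≅ Z^2.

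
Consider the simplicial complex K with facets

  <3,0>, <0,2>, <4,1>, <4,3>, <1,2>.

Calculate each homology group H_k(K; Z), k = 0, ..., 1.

Fix the vertex order 0 < 1 < 2 < 3 < 4 and write every simplex with vertices in increasing order. Then dim K = 1 and the simplices of K are:

  0-simplices (5): [0], [1], [2], [3], [4]
  1-simplices (5): [0,2], [0,3], [1,2], [1,4], [3,4]

Hence C_0 ≅ Z^5, C_1 ≅ Z^5.

The boundary map ∂_1: C_1 → C_0 sends each edge [p,q] (with p < q) to q − p. For instance
  ∂[0,3] = [3] − [0].
The 5×5 boundary matrix has rank 4 and Smith normal form diag(1,1,1,1).

Computing H_k = (kernel of ∂_k) / (image of ∂_{k+1}):

  H_0: rank C_0 − rank ∂_1 = 5 − 4 = 1, and the invariant factors of ∂_1 are all 1, so H_0 ≅ Z.
  H_1: rank ker ∂_1 − rank ∂_2 = (5 − 4) − 0 = 1, and there is no ∂_2, so H_1 ≅ Z.

As a check, the Euler characteristic is 5 − 5 = 0, which agrees with 1 − 1 = 0.
(K is a triangulation of the circle S^1.)

H_0 ≅ Z,  H_1 ≅ Z.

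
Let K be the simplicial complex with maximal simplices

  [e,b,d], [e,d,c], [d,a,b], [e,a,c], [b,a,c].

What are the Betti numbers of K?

We work with the vertex ordering a < b < c < d < e. The simplices of K, each written with vertices in increasing order, are:

  0-simplices (5): a, b, c, d, e
  1-simplices (10): ab, ac, ad, ae, bc, bd, be, cd, ce, de
  2-simplices (5): abc, abd, ace, bde, cde

so the chain groups are C_0 ≅ Z^5, C_1 ≅ Z^10, C_2 ≅ Z^5.

The boundary map ∂_1: C_1 → C_0 is given by ∂[p,q] = [q] − [p]. For instance
  ∂de = e − d.
The resulting 5×10 matrix has rank 4, and its Smith normal form has invariant factors (1,1,1,1).

The boundary map ∂_2: C_2 → C_1 maps a triangle to the signed sum of its edges. For instance
  ∂bde = de − be + bd,
  ∂cde = de − ce + cd.
The resulting 10×5 matrix has rank 5, and its Smith normal form has invariant factors (1,1,1,1,1).

From H_k ≅ ker(∂_k) / im(∂_{k+1}) we obtain:

  H_0: rank C_0 − rank ∂_1 = 5 − 4 = 1, and the invariant factors of ∂_1 are all 1, so H_0 = Z.
  H_1: rank ker ∂_1 − rank ∂_2 = (10 − 4) − 5 = 1, and the invariant factors of ∂_2 are all 1, so H_1 = Z.
  H_2: rank ker ∂_2 − rank ∂_3 = (5 − 5) − 0 = 0, and there is no ∂_3, so H_2 = 0.

As a check, the Euler characteristic is 5 − 10 + 5 = 0, which agrees with 1 − 1 + 0 = 0.

Hence the Betti numbers are b_0 = 1, b_1 = 1, b_2 = 0.

b_0 = 1, b_1 = 1, b_2 = 0.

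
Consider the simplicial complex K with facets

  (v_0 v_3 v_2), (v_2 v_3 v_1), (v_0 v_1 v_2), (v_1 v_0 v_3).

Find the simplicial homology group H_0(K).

Fix the vertex order v_0 < v_1 < v_2 < v_3 and write every simplex with vertices in increasing order. Then dim K = 2 and the simplices of K are:

  0-simplices (4): [v_0], [v_1], [v_2], [v_3]
  1-simplices (6): [v_0,v_1], [v_0,v_2], [v_0,v_3], [v_1,v_2], [v_1,v_3], [v_2,v_3]
  2-simplices (4): [v_0,v_1,v_2], [v_0,v_1,v_3], [v_0,v_2,v_3], [v_1,v_2,v_3]

giving chain groups C_0 ≅ Z^4, C_1 ≅ Z^6, C_2 ≅ Z^4.

The boundary map ∂_1: C_1 → C_0 sends each edge [p,q] (with p < q) to q − p. For instance
  ∂[v_1,v_2] = [v_2] − [v_1].
This gives a 4×6 integer matrix of rank 3; reducing to Smith normal form yields diagonal entries (1,1,1).

∂_2: C_2 → C_1 sends each 2-simplex [p,q,r] to [q,r] − [p,r] + [p,q]. For instance
  ∂[v_0,v_1,v_2] = [v_1,v_2] − [v_0,v_2] + [v_0,v_1],
  ∂[v_0,v_2,v_3] = [v_2,v_3] − [v_0,v_3] + [v_0,v_2].
The 6×4 boundary matrix has rank 3 and Smith normal form diag(1,1,1).

Computing H_k = (kernel of ∂_k) / (image of ∂_{k+1}):

  H_0: rank C_0 − rank ∂_1 = 4 − 3 = 1, and the invariant factors of ∂_1 are all 1, so H_0 = Z.

(K is a triangulation of the 2-sphere S^2.)

H_0 ≅ Z.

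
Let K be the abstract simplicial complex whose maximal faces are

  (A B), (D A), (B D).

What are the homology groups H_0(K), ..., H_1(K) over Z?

H_0 ≅ Z,  H_1 ≅ Z.

We work with the vertex ordering A < B < D. The simplices of K, each written with vertices in increasing order, are:

  0-simplices (3): A, B, D
  1-simplices (3): AB, AD, BD

Hence C_0 ≅ Z^3, C_1 ≅ Z^3.

Boundary ∂_1: C_1 → C_0 maps an edge to its endpoints' difference, ∂[p,q] = q − p. For instance
  ∂BD = D − B.
This gives a 3×3 integer matrix of rank 2; reducing to Smith normal form yields diagonal entries (1,1).

Computing H_k = (kernel of ∂_k) / (image of ∂_{k+1}):

  H_0: rank C_0 − rank ∂_1 = 3 − 2 = 1, and the invariant factors of ∂_1 are all 1, so H_0 ≅ Z.
  H_1: rank ker ∂_1 − rank ∂_2 = (3 − 2) − 0 = 1, and there is no ∂_2, so H_1 ≅ Z.

(K is a triangulation of the circle S^1.)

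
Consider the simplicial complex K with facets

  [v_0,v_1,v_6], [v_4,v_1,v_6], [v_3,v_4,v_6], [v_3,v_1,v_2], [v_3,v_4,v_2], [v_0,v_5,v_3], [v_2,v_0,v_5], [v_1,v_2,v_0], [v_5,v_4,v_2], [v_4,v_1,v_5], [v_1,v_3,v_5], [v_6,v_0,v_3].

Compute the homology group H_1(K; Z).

H_1 ≅ Z/2.

Fix the vertex order v_0 < v_1 < v_2 < v_3 < v_4 < v_5 < v_6 and write every simplex with vertices in increasing order. Then dim K = 2 and the simplices of K are:

  0-simplices (7): [v_0], [v_1], [v_2], [v_3], [v_4], [v_5], [v_6]
  1-simplices (18): (18 of them)
  2-simplices (12): (12 of them)

Hence C_0 ≅ Z^7, C_1 ≅ Z^18, C_2 ≅ Z^12.

The boundary map ∂_1: C_1 → C_0 sends each edge [p,q] (with p < q) to q − p. For instance
  ∂[v_1,v_2] = [v_2] − [v_1].
The 7×18 boundary matrix has rank 6 and Smith normal form diag(1,1,1,1,1,1).

Boundary ∂_2: C_2 → C_1 acts by ∂[p,q,r] = [q,r] − [p,r] + [p,q]. For instance
  ∂[v_0,v_2,v_5] = [v_2,v_5] − [v_0,v_5] + [v_0,v_2],
  ∂[v_2,v_3,v_4] = [v_3,v_4] − [v_2,v_4] + [v_2,v_3].
The resulting 18×12 matrix has rank 12, and its Smith normal form has invariant factors (1,1,1,1,1,1,1,1,1,1,1,2).

Reading off H_k = ker ∂_k / im ∂_{k+1}:

  H_1: rank ker ∂_1 − rank ∂_2 = (18 − 6) − 12 = 0, and ∂_2 has invariant factor 2 > 1, so H_1 = Z/2.

(K is a triangulation of the real projective plane RP^2.)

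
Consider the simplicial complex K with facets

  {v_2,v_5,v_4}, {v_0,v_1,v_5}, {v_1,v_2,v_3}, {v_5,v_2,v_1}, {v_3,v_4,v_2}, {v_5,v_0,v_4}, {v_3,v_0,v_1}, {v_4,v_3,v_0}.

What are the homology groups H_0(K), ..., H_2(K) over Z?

Fix the vertex order v_0 < v_1 < v_2 < v_3 < v_4 < v_5 and write every simplex with vertices in increasing order. Then dim K = 2 and the simplices of K are:

  0-simplices (6): [v_0], [v_1], [v_2], [v_3], [v_4], [v_5]
  1-simplices (12): [v_0,v_1], [v_0,v_3], [v_0,v_4], [v_0,v_5], [v_1,v_2], [v_1,v_3], [v_1,v_5], [v_2,v_3], [v_2,v_4], [v_2,v_5], [v_3,v_4], [v_4,v_5]
  2-simplices (8): [v_0,v_1,v_3], [v_0,v_1,v_5], [v_0,v_3,v_4], [v_0,v_4,v_5], [v_1,v_2,v_3], [v_1,v_2,v_5], [v_2,v_3,v_4], [v_2,v_4,v_5]

giving chain groups C_0 ≅ Z^6, C_1 ≅ Z^12, C_2 ≅ Z^8.

∂_1: C_1 → C_0 sends each edge [p,q] (with p < q) to q − p.
As a 6×12 matrix over Z this has rank 5, with invariant factors (1,1,1,1,1).

Boundary ∂_2: C_2 → C_1 maps a triangle to the signed sum of its edges. For instance
  ∂[v_1,v_2,v_3] = [v_2,v_3] − [v_1,v_3] + [v_1,v_2],
  ∂[v_2,v_3,v_4] = [v_3,v_4] − [v_2,v_4] + [v_2,v_3].
As a 12×8 matrix over Z this has rank 7, with invariant factors (1,1,1,1,1,1,1).

Reading off H_k = ker ∂_k / im ∂_{k+1}:

  H_0: rank C_0 − rank ∂_1 = 6 − 5 = 1, and the invariant factors of ∂_1 are all 1, so H_0 = Z.
  H_1: rank ker ∂_1 − rank ∂_2 = (12 − 5) − 7 = 0, and the invariant factors of ∂_2 are all 1, so H_1 = 0.
  H_2: rank ker ∂_2 − rank ∂_3 = (8 − 7) − 0 = 1, and there is no ∂_3, so H_2 = Z.

H_0 ≅ Z,  H_1 = 0,  H_2 ≅ Z.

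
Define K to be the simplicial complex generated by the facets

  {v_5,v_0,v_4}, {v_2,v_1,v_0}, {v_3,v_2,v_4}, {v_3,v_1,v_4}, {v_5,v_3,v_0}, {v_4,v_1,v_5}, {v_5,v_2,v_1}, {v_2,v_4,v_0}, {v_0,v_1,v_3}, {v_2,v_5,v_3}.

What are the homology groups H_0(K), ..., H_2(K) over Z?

H_0 ≅ Z,  H_1 ≅ Z_2,  H_2 = 0.

We work with the vertex ordering v_0 < v_1 < v_2 < v_3 < v_4 < v_5. The simplices of K, each written with vertices in increasing order, are:

  0-simplices (6): [v_0], [v_1], [v_2], [v_3], [v_4], [v_5]
  1-simplices (15): (15 of them)
  2-simplices (10): [v_0,v_1,v_2], [v_0,v_1,v_3], [v_0,v_2,v_4], [v_0,v_3,v_5], [v_0,v_4,v_5], [v_1,v_2,v_5], [v_1,v_3,v_4], [v_1,v_4,v_5], [v_2,v_3,v_4], [v_2,v_3,v_5]

so the chain groups are C_0 ≅ Z^6, C_1 ≅ Z^15, C_2 ≅ Z^10.

∂_1: C_1 → C_0 maps an edge to its endpoints' difference, ∂[p,q] = q − p.
The resulting 6×15 matrix has rank 5, and its Smith normal form has invariant factors (1,1,1,1,1).

∂_2: C_2 → C_1 sends each 2-simplex [p,q,r] to [q,r] − [p,r] + [p,q]. For instance
  ∂[v_1,v_2,v_5] = [v_2,v_5] − [v_1,v_5] + [v_1,v_2],
  ∂[v_0,v_3,v_5] = [v_3,v_5] − [v_0,v_5] + [v_0,v_3].
As a 15×10 matrix over Z this has rank 10, with invariant factors (1,1,1,1,1,1,1,1,1,2).

Computing H_k = (kernel of ∂_k) / (image of ∂_{k+1}):

  H_0: rank C_0 − rank ∂_1 = 6 − 5 = 1, and the invariant factors of ∂_1 are all 1, so H_0 ≅ Z.
  H_1: rank ker ∂_1 − rank ∂_2 = (15 − 5) − 10 = 0, and ∂_2 has invariant factor 2 > 1, so H_1 ≅ Z_2.
  H_2: rank ker ∂_2 − rank ∂_3 = (10 − 10) − 0 = 0, and there is no ∂_3, so H_2 ≅ 0.

(K is a triangulation of the real projective plane RP^2.)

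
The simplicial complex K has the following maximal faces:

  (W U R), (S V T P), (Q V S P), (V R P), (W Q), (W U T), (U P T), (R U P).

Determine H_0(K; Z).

H_0 ≅ Z.

Order the vertices as P < Q < R < S < T < U < V < W. Listing each simplex with vertices in this order, K has dimension 3 with simplices:

  0-simplices (8): P, Q, R, S, T, U, V, W
  1-simplices (18): PQ, PR, PS, PT, PU, PV, QS, QV, QW, RU, RV, RW, ST, SV, TU, TV, TW, UW
  2-simplices (12): PQS, PQV, PRU, PRV, PST, PSV, PTU, PTV, QSV, RUW, STV, TUW
  3-simplices (2): PQSV, PSTV

so the chain groups are C_0 ≅ Z^8, C_1 ≅ Z^18, C_2 ≅ Z^12, C_3 ≅ Z^2.

∂_1: C_1 → C_0 is given by ∂[p,q] = [q] − [p]. For instance
  ∂SV = V − S.
The resulting 8×18 matrix has rank 7, and its Smith normal form has invariant factors (1,1,1,1,1,1,1).

Boundary ∂_2: C_2 → C_1 sends each 2-simplex [p,q,r] to [q,r] − [p,r] + [p,q]. For instance
  ∂PSV = SV − PV + PS,
  ∂PTV = TV − PV + PT.
As a 18×12 matrix over Z this has rank 10, with invariant factors (1,1,1,1,1,1,1,1,1,1).

Boundary ∂_3: C_3 → C_2 sends each 3-simplex σ to the alternating sum Σ_i (−1)^i (σ with its i-th vertex removed). For instance
  ∂PQSV = QSV − PSV + PQV − PQS,
  ∂PSTV = STV − PTV + PSV − PST.
This gives a 12×2 integer matrix of rank 2; reducing to Smith normal form yields diagonal entries (1,1).

Computing H_k = (kernel of ∂_k) / (image of ∂_{k+1}):

  H_0: rank C_0 − rank ∂_1 = 8 − 7 = 1, and the invariant factors of ∂_1 are all 1, so H_0 ≅ Z.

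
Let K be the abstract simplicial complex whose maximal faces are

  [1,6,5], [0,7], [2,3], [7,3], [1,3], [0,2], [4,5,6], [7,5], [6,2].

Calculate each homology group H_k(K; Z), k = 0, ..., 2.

H_0 ≅ Z,  H_1 ≅ Z^3,  H_2 = 0.

Fix the vertex order 0 < 1 < 2 < 3 < 4 < 5 < 6 < 7 and write every simplex with vertices in increasing order. Then dim K = 2 and the simplices of K are:

  0-simplices (8): [0], [1], [2], [3], [4], [5], [6], [7]
  1-simplices (12): [0,2], [0,7], [1,3], [1,5], [1,6], [2,3], [2,6], [3,7], [4,5], [4,6], [5,6], [5,7]
  2-simplices (2): [1,5,6], [4,5,6]

so the chain groups are C_0 ≅ Z^8, C_1 ≅ Z^12, C_2 ≅ Z^2.

Boundary ∂_1: C_1 → C_0 maps an edge to its endpoints' difference, ∂[p,q] = q − p.
This gives a 8×12 integer matrix of rank 7; reducing to Smith normal form yields diagonal entries (1,1,1,1,1,1,1).

∂_2: C_2 → C_1 sends each 2-simplex [p,q,r] to [q,r] − [p,r] + [p,q]. For instance
  ∂[4,5,6] = [5,6] − [4,6] + [4,5],
  ∂[1,5,6] = [5,6] − [1,6] + [1,5].
This gives a 12×2 integer matrix of rank 2; reducing to Smith normal form yields diagonal entries (1,1).

Reading off H_k = ker ∂_k / im ∂_{k+1}:

  H_0: rank C_0 − rank ∂_1 = 8 − 7 = 1, and the invariant factors of ∂_1 are all 1, so H_0 ≅ Z.
  H_1: rank ker ∂_1 − rank ∂_2 = (12 − 7) − 2 = 3, and the invariant factors of ∂_2 are all 1, so H_1 ≅ Z^3.
  H_2: rank ker ∂_2 − rank ∂_3 = (2 − 2) − 0 = 0, and there is no ∂_3, so H_2 ≅ 0.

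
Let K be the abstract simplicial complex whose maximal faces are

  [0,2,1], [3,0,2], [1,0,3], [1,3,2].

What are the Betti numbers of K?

Fix the vertex order 0 < 1 < 2 < 3 and write every simplex with vertices in increasing order. Then dim K = 2 and the simplices of K are:

  0-simplices (4): [0], [1], [2], [3]
  1-simplices (6): [0,1], [0,2], [0,3], [1,2], [1,3], [2,3]
  2-simplices (4): [0,1,2], [0,1,3], [0,2,3], [1,2,3]

giving chain groups C_0 ≅ Z^4, C_1 ≅ Z^6, C_2 ≅ Z^4.

The boundary map ∂_1: C_1 → C_0 is given by ∂[p,q] = [q] − [p]. For instance
  ∂[0,2] = [2] − [0].
This gives a 4×6 integer matrix of rank 3; reducing to Smith normal form yields diagonal entries (1,1,1).

∂_2: C_2 → C_1 sends each 2-simplex [p,q,r] to [q,r] − [p,r] + [p,q]. For instance
  ∂[1,2,3] = [2,3] − [1,3] + [1,2],
  ∂[0,1,2] = [1,2] − [0,2] + [0,1].
The 6×4 boundary matrix has rank 3 and Smith normal form diag(1,1,1).

Reading off H_k = ker ∂_k / im ∂_{k+1}:

  H_0: rank C_0 − rank ∂_1 = 4 − 3 = 1, and the invariant factors of ∂_1 are all 1, so H_0 ≅ Z.
  H_1: rank ker ∂_1 − rank ∂_2 = (6 − 3) − 3 = 0, and the invariant factors of ∂_2 are all 1, so H_1 ≅ 0.
  H_2: rank ker ∂_2 − rank ∂_3 = (4 − 3) − 0 = 1, and there is no ∂_3, so H_2 ≅ Z.

As a check, the Euler characteristic is 4 − 6 + 4 = 2, which agrees with 1 − 0 + 1 = 2.
(K is a triangulation of the 2-sphere S^2.)

Hence the Betti numbers are b_0 = 1, b_1 = 0, b_2 = 1.

b_0 = 1, b_1 = 0, b_2 = 1.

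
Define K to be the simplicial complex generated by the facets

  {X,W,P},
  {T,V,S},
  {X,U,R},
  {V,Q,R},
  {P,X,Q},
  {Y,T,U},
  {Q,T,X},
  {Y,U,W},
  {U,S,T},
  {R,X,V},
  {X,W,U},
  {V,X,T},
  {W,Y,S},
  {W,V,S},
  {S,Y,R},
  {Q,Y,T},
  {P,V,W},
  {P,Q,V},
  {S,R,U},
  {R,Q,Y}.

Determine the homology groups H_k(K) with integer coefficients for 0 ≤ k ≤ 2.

We work with the vertex ordering P < Q < R < S < T < U < V < W < X < Y. The simplices of K, each written with vertices in increasing order, are:

  0-simplices (10): P, Q, R, S, T, U, V, W, X, Y
  1-simplices (30): PQ, PV, PW, PX, QR, QT, QV, QX, QY, RS, RU, RV, RX, RY, ST, SU, SV, SW, SY, TU, TV, TX, TY, UW, UX, UY, VW, VX, WX, WY
  2-simplices (20): PQV, PQX, PVW, PWX, QRV, QRY, QTX, QTY, RSU, RSY, RUX, RVX, STU, STV, SVW, SWY, TUY, TVX, UWX, UWY

Hence C_0 ≅ Z^10, C_1 ≅ Z^30, C_2 ≅ Z^20.

Boundary ∂_1: C_1 → C_0 maps an edge to its endpoints' difference, ∂[p,q] = q − p. For instance
  ∂RY = Y − R.
As a 10×30 matrix over Z this has rank 9, with invariant factors (1,1,1,1,1,1,1,1,1).

The boundary map ∂_2: C_2 → C_1 sends each 2-simplex [p,q,r] to [q,r] − [p,r] + [p,q]. For instance
  ∂STU = TU − SU + ST,
  ∂TVX = VX − TX + TV.
This gives a 30×20 integer matrix of rank 20; reducing to Smith normal form yields diagonal entries (1,1,1,1,1,1,1,1,1,1,1,1,1,1,1,1,1,1,1,2).

Now H_k = ker ∂_k / im ∂_{k+1}, so:

  H_0: rank C_0 − rank ∂_1 = 10 − 9 = 1, and the invariant factors of ∂_1 are all 1, so H_0 = Z.
  H_1: rank ker ∂_1 − rank ∂_2 = (30 − 9) − 20 = 1, and ∂_2 has invariant factor 2 > 1, so H_1 = Z ⊕ Z/2.
  H_2: rank ker ∂_2 − rank ∂_3 = (20 − 20) − 0 = 0, and there is no ∂_3, so H_2 = 0.

(K is a triangulation of the Klein bottle.)

H_0 = Z,  H_1 = Z ⊕ Z/2,  H_2 = 0.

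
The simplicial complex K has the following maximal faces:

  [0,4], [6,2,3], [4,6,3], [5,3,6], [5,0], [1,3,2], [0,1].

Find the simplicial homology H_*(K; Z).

H_0 = Z,  H_1 = Z^2,  H_2 = 0.

Take the total order 0 < 1 < 2 < 3 < 4 < 5 < 6 on the vertex set. Then K (dimension 2) consists of the simplices:

  0-simplices (7): [0], [1], [2], [3], [4], [5], [6]
  1-simplices (12): [0,1], [0,4], [0,5], [1,2], [1,3], [2,3], [2,6], [3,4], [3,5], [3,6], [4,6], [5,6]
  2-simplices (4): [1,2,3], [2,3,6], [3,4,6], [3,5,6]

giving chain groups C_0 ≅ Z^7, C_1 ≅ Z^12, C_2 ≅ Z^4.

Boundary ∂_1: C_1 → C_0 sends each edge [p,q] (with p < q) to q − p.
This gives a 7×12 integer matrix of rank 6; reducing to Smith normal form yields diagonal entries (1,1,1,1,1,1).

Boundary ∂_2: C_2 → C_1 maps a triangle to the signed sum of its edges. For instance
  ∂[2,3,6] = [3,6] − [2,6] + [2,3],
  ∂[3,4,6] = [4,6] − [3,6] + [3,4].
This gives a 12×4 integer matrix of rank 4; reducing to Smith normal form yields diagonal entries (1,1,1,1).

From H_k ≅ ker(∂_k) / im(∂_{k+1}) we obtain:

  H_0: rank C_0 − rank ∂_1 = 7 − 6 = 1, and the invariant factors of ∂_1 are all 1, so H_0 = Z.
  H_1: rank ker ∂_1 − rank ∂_2 = (12 − 6) − 4 = 2, and the invariant factors of ∂_2 are all 1, so H_1 = Z^2.
  H_2: rank ker ∂_2 − rank ∂_3 = (4 − 4) − 0 = 0, and there is no ∂_3, so H_2 = 0.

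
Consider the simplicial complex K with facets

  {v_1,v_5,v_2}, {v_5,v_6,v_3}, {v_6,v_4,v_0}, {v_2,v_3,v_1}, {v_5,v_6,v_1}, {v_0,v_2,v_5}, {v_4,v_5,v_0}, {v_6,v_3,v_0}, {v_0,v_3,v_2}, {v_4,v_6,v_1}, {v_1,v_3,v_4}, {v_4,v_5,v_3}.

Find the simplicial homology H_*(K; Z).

Order the vertices as v_0 < v_1 < v_2 < v_3 < v_4 < v_5 < v_6. Listing each simplex with vertices in this order, K has dimension 2 with simplices:

  0-simplices (7): [v_0], [v_1], [v_2], [v_3], [v_4], [v_5], [v_6]
  1-simplices (18): (18 of them)
  2-simplices (12): (12 of them)

giving chain groups C_0 ≅ Z^7, C_1 ≅ Z^18, C_2 ≅ Z^12.

∂_1: C_1 → C_0 sends each edge [p,q] (with p < q) to q − p.
As a 7×18 matrix over Z this has rank 6, with invariant factors (1,1,1,1,1,1).

∂_2: C_2 → C_1 maps a triangle to the signed sum of its edges. For instance
  ∂[v_1,v_3,v_4] = [v_3,v_4] − [v_1,v_4] + [v_1,v_3],
  ∂[v_0,v_4,v_6] = [v_4,v_6] − [v_0,v_6] + [v_0,v_4].
As a 18×12 matrix over Z this has rank 12, with invariant factors (1,1,1,1,1,1,1,1,1,1,1,2).

Reading off H_k = ker ∂_k / im ∂_{k+1}:

  H_0: rank C_0 − rank ∂_1 = 7 − 6 = 1, and the invariant factors of ∂_1 are all 1, so H_0 = Z.
  H_1: rank ker ∂_1 − rank ∂_2 = (18 − 6) − 12 = 0, and ∂_2 has invariant factor 2 > 1, so H_1 = Z/2Z.
  H_2: rank ker ∂_2 − rank ∂_3 = (12 − 12) − 0 = 0, and there is no ∂_3, so H_2 = 0.

H_0 ≅ Z,  H_1 ≅ Z/2Z,  H_2 = 0.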